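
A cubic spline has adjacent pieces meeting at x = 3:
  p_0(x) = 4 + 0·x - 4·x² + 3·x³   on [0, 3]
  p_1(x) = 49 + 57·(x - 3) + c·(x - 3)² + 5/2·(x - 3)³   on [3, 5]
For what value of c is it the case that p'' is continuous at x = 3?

23

p_0''(x) = -8 + 18·x, so p_0''(3) = 46. On the right, p_1''(3) = 2c, so c = 23.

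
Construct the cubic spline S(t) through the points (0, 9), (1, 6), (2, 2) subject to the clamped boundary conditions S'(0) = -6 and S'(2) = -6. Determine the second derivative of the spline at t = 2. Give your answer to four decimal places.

Put m_i = S'' at the i-th knot. Here h = (1, 1) and Δ = (-3, -4), so the interior equations h_(i-1)·m_(i-1) + 2(h_(i-1)+h_i)·m_i + h_i·m_(i+1) = 6(Δ_i − Δ_(i-1)) read
  1·m_0 + 4·m_1 + 1·m_2 = 6(Δ_1 - Δ_0) = -6
Clamped end conditions give two more equations: 2h_0·m_0 + h_0·m_1 = 6(Δ_0 - S'(0)) = 18 and h_1·m_1 + 2h_1·m_2 = 6(S'(2) - Δ_1) = -12.
Solving the tridiagonal system: m_0 = 21/2, m_1 = -3, m_2 = -9/2.

-4.5000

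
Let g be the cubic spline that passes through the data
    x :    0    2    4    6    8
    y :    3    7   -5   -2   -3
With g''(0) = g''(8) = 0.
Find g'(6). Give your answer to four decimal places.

1.9286

Write M_i for g''(x_i). With h_i = 2, 2, 2, 2 and divided differences Δ_i = 2, -6, 3/2, -1/2, the continuity of g' gives the tridiagonal system
  2·M_0 + 8·M_1 + 2·M_2 = 6(Δ_1 - Δ_0) = -48
  2·M_1 + 8·M_2 + 2·M_3 = 6(Δ_2 - Δ_1) = 45
  2·M_2 + 8·M_3 + 2·M_4 = 6(Δ_3 - Δ_2) = -12
Natural end conditions: M_0 = M_4 = 0.
Hence M_0 = 0, M_1 = -57/7, M_2 = 60/7, M_3 = -51/14, M_4 = 0.
On [6, 8], g'(x) = b_3 + 2c_3·(x - 6) + 3d_3·(x - 6)² with b_3 = Δ_3 - h_3(2M_3 + M_4)/6 = 27/14, c_3 = M_3/2 = -51/28, d_3 = (M_4 - M_3)/(6h_3) = 17/56. So g'(6) = 27/14.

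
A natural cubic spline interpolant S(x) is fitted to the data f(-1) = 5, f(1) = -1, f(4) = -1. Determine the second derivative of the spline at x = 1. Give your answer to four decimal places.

1.8000

With m_i denoting the second derivative at x_i, h_i = 2, 3, and Δ_i = (y_(i+1) − y_i)/h_i = -3, 0:
  2·m_0 + 10·m_1 + 3·m_2 = 6(Δ_1 - Δ_0) = 18
Natural end conditions: m_0 = m_2 = 0.
Solving: m_0 = 0, m_1 = 9/5, m_2 = 0.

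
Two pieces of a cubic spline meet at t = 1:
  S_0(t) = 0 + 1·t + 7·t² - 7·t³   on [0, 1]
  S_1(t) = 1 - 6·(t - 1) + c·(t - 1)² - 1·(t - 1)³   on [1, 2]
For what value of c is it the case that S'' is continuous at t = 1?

S_0''(t) = 14 - 42·t, so S_0''(1) = -28. On the right, S_1''(1) = 2c, so c = -14.

-14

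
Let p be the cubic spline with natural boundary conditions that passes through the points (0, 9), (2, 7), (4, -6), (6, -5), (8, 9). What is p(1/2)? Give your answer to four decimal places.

9.3705

With σ_i denoting the second derivative at x_i, h_i = 2, 2, 2, 2, and Δ_i = (y_(i+1) − y_i)/h_i = -1, -13/2, 1/2, 7:
  2·σ_0 + 8·σ_1 + 2·σ_2 = 6(Δ_1 - Δ_0) = -33
  2·σ_1 + 8·σ_2 + 2·σ_3 = 6(Δ_2 - Δ_1) = 42
  2·σ_2 + 8·σ_3 + 2·σ_4 = 6(Δ_3 - Δ_2) = 39
Natural end conditions: σ_0 = σ_4 = 0.
Solving: σ_0 = 0, σ_1 = -39/7, σ_2 = 81/14, σ_3 = 24/7, σ_4 = 0.
On [0, 2], p(t) = 9 + 6/7·t + 0·t² - 13/28·t³.
With t = 1/2: p(1/2) = 2099/224.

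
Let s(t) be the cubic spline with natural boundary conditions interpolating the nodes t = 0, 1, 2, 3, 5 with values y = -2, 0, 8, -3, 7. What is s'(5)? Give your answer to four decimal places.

Write M_i for s''(x_i). With h_i = 1, 1, 1, 2 and divided differences Δ_i = 2, 8, -11, 5, the continuity of s' gives the tridiagonal system
  1·M_0 + 4·M_1 + 1·M_2 = 6(Δ_1 - Δ_0) = 36
  1·M_1 + 4·M_2 + 1·M_3 = 6(Δ_2 - Δ_1) = -114
  1·M_2 + 6·M_3 + 2·M_4 = 6(Δ_3 - Δ_2) = 96
Natural end conditions: M_0 = M_4 = 0.
Solving: M_0 = 0, M_1 = 804/43, M_2 = -1668/43, M_3 = 966/43, M_4 = 0.
On [3, 5], s'(t) = b_3 + 2c_3·(t - 3) + 3d_3·(t - 3)² with b_3 = Δ_3 - h_3(2M_3 + M_4)/6 = -429/43, c_3 = M_3/2 = 483/43, d_3 = (M_4 - M_3)/(6h_3) = -161/86. So s'(5) = 537/43.

12.4884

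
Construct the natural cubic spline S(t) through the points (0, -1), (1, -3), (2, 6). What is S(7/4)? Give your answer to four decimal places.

3.1055

Write M_i for S''(x_i). With h_i = 1, 1 and divided differences Δ_i = -2, 9, the continuity of S' gives the tridiagonal system
  1·M_0 + 4·M_1 + 1·M_2 = 6(Δ_1 - Δ_0) = 66
Natural end conditions: M_0 = M_2 = 0.
Forward elimination and back-substitution give M_0 = 0, M_1 = 33/2, M_2 = 0.
On [1, 2], S(t) = -3 + 7/2·(t - 1) + 33/4·(t - 1)² - 11/4·(t - 1)³.
With (t - 1) = 3/4: S(7/4) = 795/256.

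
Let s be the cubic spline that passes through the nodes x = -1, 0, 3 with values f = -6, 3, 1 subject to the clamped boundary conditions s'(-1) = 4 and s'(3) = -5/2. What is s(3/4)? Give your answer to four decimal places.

Put M_i = s'' at the i-th knot. Here h = (1, 3) and Δ = (9, -2/3), so the interior equations h_(i-1)·M_(i-1) + 2(h_(i-1)+h_i)·M_i + h_i·M_(i+1) = 6(Δ_i − Δ_(i-1)) read
  1·M_0 + 8·M_1 + 3·M_2 = 6(Δ_1 - Δ_0) = -58
Clamped end conditions give two more equations: 2h_0·M_0 + h_0·M_1 = 6(Δ_0 - s'(-1)) = 30 and h_1·M_1 + 2h_1·M_2 = 6(s'(3) - Δ_1) = -11.
Forward elimination and back-substitution give M_0 = 165/8, M_1 = -45/4, M_2 = 91/24.
On [0, 3], s(x) = 3 + 139/16·x - 45/8·x² + 361/432·x³.
With x = 3/4: s(3/4) = 6865/1024.

6.7041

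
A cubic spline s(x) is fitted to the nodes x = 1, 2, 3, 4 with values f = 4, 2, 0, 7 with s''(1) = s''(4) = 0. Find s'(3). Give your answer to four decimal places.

Write M_i for s''(x_i). With h_i = 1, 1, 1 and divided differences Δ_i = -2, -2, 7, the continuity of s' gives the tridiagonal system
  1·M_0 + 4·M_1 + 1·M_2 = 6(Δ_1 - Δ_0) = 0
  1·M_1 + 4·M_2 + 1·M_3 = 6(Δ_2 - Δ_1) = 54
Natural end conditions: M_0 = M_3 = 0.
Hence M_0 = 0, M_1 = -18/5, M_2 = 72/5, M_3 = 0.
On [3, 4], s'(x) = b_2 + 2c_2·(x - 3) + 3d_2·(x - 3)² with b_2 = Δ_2 - h_2(2M_2 + M_3)/6 = 11/5, c_2 = M_2/2 = 36/5, d_2 = (M_3 - M_2)/(6h_2) = -12/5. So s'(3) = 11/5.

2.2000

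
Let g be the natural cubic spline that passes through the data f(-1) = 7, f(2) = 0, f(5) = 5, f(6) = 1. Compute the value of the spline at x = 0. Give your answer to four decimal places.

Write m_i for g''(x_i). With h_i = 3, 3, 1 and divided differences Δ_i = -7/3, 5/3, -4, the continuity of g' gives the tridiagonal system
  3·m_0 + 12·m_1 + 3·m_2 = 6(Δ_1 - Δ_0) = 24
  3·m_1 + 8·m_2 + 1·m_3 = 6(Δ_2 - Δ_1) = -34
Natural end conditions: m_0 = m_3 = 0.
Hence m_0 = 0, m_1 = 98/29, m_2 = -160/29, m_3 = 0.
On [-1, 2], g(x) = 7 - 350/87·(x + 1) + 0·(x + 1)² + 49/261·(x + 1)³.
With (x + 1) = 1: g(0) = 826/261.

3.1648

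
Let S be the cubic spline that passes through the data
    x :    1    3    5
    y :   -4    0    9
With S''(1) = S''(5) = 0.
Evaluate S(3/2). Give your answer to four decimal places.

With σ_i denoting the second derivative at x_i, h_i = 2, 2, and Δ_i = (y_(i+1) − y_i)/h_i = 2, 9/2:
  2·σ_0 + 8·σ_1 + 2·σ_2 = 6(Δ_1 - Δ_0) = 15
Natural end conditions: σ_0 = σ_2 = 0.
Hence σ_0 = 0, σ_1 = 15/8, σ_2 = 0.
On [1, 3], S(x) = -4 + 11/8·(x - 1) + 0·(x - 1)² + 5/32·(x - 1)³.
With (x - 1) = 1/2: S(3/2) = -843/256.

-3.2930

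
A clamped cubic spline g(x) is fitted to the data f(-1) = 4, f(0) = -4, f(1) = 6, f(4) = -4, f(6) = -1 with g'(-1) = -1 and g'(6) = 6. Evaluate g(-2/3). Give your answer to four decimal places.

1.8509

Let m_i = g''(x_i). Step sizes h_i = 1, 1, 3, 2; slopes of the chords Δ_i = (y_(i+1) - y_i)/h_i = -8, 10, -10/3, 3/2.
  1·m_0 + 4·m_1 + 1·m_2 = 6(Δ_1 - Δ_0) = 108
  1·m_1 + 8·m_2 + 3·m_3 = 6(Δ_2 - Δ_1) = -80
  3·m_2 + 10·m_3 + 2·m_4 = 6(Δ_3 - Δ_2) = 29
Clamped end conditions give two more equations: 2h_0·m_0 + h_0·m_1 = 6(Δ_0 - g'(-1)) = -42 and h_3·m_3 + 2h_3·m_4 = 6(g'(6) - Δ_3) = 27.
Solving: m_0 = -11851/282, m_1 = 5929/141, m_2 = -5125/282, m_3 = 1097/141, m_4 = 1613/564.
On [-1, 0], g(x) = 4 - 1·(x + 1) - 11851/564·(x + 1)² + 7903/564·(x + 1)³.
With (x + 1) = 1/3: g(-2/3) = 14093/7614.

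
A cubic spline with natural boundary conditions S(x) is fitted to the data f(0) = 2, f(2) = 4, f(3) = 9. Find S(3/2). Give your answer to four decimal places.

Put σ_i = S'' at the i-th knot. Here h = (2, 1) and Δ = (1, 5), so the interior equations h_(i-1)·σ_(i-1) + 2(h_(i-1)+h_i)·σ_i + h_i·σ_(i+1) = 6(Δ_i − Δ_(i-1)) read
  2·σ_0 + 6·σ_1 + 1·σ_2 = 6(Δ_1 - Δ_0) = 24
Natural end conditions: σ_0 = σ_2 = 0.
Solving: σ_0 = 0, σ_1 = 4, σ_2 = 0.
On [0, 2], S(x) = 2 - 1/3·x + 0·x² + 1/3·x³.
With x = 3/2: S(3/2) = 21/8.

2.6250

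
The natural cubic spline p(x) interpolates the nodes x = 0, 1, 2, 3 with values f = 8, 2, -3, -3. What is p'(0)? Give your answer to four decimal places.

Write σ_i for p''(x_i). With h_i = 1, 1, 1 and divided differences Δ_i = -6, -5, 0, the continuity of p' gives the tridiagonal system
  1·σ_0 + 4·σ_1 + 1·σ_2 = 6(Δ_1 - Δ_0) = 6
  1·σ_1 + 4·σ_2 + 1·σ_3 = 6(Δ_2 - Δ_1) = 30
Natural end conditions: σ_0 = σ_3 = 0.
Hence σ_0 = 0, σ_1 = -2/5, σ_2 = 38/5, σ_3 = 0.
On [0, 1], p'(x) = b_0 + 2c_0·x + 3d_0·x² with b_0 = Δ_0 - h_0(2σ_0 + σ_1)/6 = -89/15, c_0 = σ_0/2 = 0, d_0 = (σ_1 - σ_0)/(6h_0) = -1/15. So p'(0) = -89/15.

-5.9333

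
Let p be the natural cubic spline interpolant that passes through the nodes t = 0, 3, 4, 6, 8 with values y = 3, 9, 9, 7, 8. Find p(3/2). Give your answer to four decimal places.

6.7555

Let m_i = p''(x_i). Step sizes h_i = 3, 1, 2, 2; slopes of the chords Δ_i = (y_(i+1) - y_i)/h_i = 2, 0, -1, 1/2.
  3·m_0 + 8·m_1 + 1·m_2 = 6(Δ_1 - Δ_0) = -12
  1·m_1 + 6·m_2 + 2·m_3 = 6(Δ_2 - Δ_1) = -6
  2·m_2 + 8·m_3 + 2·m_4 = 6(Δ_3 - Δ_2) = 9
Natural end conditions: m_0 = m_4 = 0.
Solving the tridiagonal system: m_0 = 0, m_1 = -231/172, m_2 = -54/43, m_3 = 495/344, m_4 = 0.
On [0, 3], p(t) = 3 + 919/344·t + 0·t² - 77/1032·t³.
With t = 3/2: p(3/2) = 18591/2752.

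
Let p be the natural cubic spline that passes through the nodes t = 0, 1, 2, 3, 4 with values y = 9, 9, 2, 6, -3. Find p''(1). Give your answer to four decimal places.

-17.3571

Put M_i = p'' at the i-th knot. Here h = (1, 1, 1, 1) and Δ = (0, -7, 4, -9), so the interior equations h_(i-1)·M_(i-1) + 2(h_(i-1)+h_i)·M_i + h_i·M_(i+1) = 6(Δ_i − Δ_(i-1)) read
  1·M_0 + 4·M_1 + 1·M_2 = 6(Δ_1 - Δ_0) = -42
  1·M_1 + 4·M_2 + 1·M_3 = 6(Δ_2 - Δ_1) = 66
  1·M_2 + 4·M_3 + 1·M_4 = 6(Δ_3 - Δ_2) = -78
Natural end conditions: M_0 = M_4 = 0.
Hence M_0 = 0, M_1 = -243/14, M_2 = 192/7, M_3 = -369/14, M_4 = 0.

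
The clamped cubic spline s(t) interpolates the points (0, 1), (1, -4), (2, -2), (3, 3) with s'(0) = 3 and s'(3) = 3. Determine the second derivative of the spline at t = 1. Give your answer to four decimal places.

Put σ_i = s'' at the i-th knot. Here h = (1, 1, 1) and Δ = (-5, 2, 5), so the interior equations h_(i-1)·σ_(i-1) + 2(h_(i-1)+h_i)·σ_i + h_i·σ_(i+1) = 6(Δ_i − Δ_(i-1)) read
  1·σ_0 + 4·σ_1 + 1·σ_2 = 6(Δ_1 - Δ_0) = 42
  1·σ_1 + 4·σ_2 + 1·σ_3 = 6(Δ_2 - Δ_1) = 18
Clamped end conditions give two more equations: 2h_0·σ_0 + h_0·σ_1 = 6(Δ_0 - s'(0)) = -48 and h_2·σ_2 + 2h_2·σ_3 = 6(s'(3) - Δ_2) = -12.
Hence σ_0 = -166/5, σ_1 = 92/5, σ_2 = 8/5, σ_3 = -34/5.

18.4000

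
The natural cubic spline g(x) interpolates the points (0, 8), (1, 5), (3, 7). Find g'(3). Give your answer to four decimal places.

Put σ_i = g'' at the i-th knot. Here h = (1, 2) and Δ = (-3, 1), so the interior equations h_(i-1)·σ_(i-1) + 2(h_(i-1)+h_i)·σ_i + h_i·σ_(i+1) = 6(Δ_i − Δ_(i-1)) read
  1·σ_0 + 6·σ_1 + 2·σ_2 = 6(Δ_1 - Δ_0) = 24
Natural end conditions: σ_0 = σ_2 = 0.
Solving the tridiagonal system: σ_0 = 0, σ_1 = 4, σ_2 = 0.
On [1, 3], g'(x) = b_1 + 2c_1·(x - 1) + 3d_1·(x - 1)² with b_1 = Δ_1 - h_1(2σ_1 + σ_2)/6 = -5/3, c_1 = σ_1/2 = 2, d_1 = (σ_2 - σ_1)/(6h_1) = -1/3. So g'(3) = 7/3.

2.3333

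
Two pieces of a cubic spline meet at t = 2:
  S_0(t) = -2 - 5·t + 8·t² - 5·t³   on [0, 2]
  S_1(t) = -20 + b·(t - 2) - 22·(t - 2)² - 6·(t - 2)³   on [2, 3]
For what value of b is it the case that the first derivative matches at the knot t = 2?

S_0'(t) = -5 + 16·t - 15·t², so S_0'(2) = -33. On the right, S_1'(2) = b, so b = -33.

-33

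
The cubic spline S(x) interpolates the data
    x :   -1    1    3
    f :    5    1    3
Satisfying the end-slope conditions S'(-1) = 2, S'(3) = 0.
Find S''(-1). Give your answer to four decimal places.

-8.7500

Write σ_i for S''(x_i). With h_i = 2, 2 and divided differences Δ_i = -2, 1, the continuity of S' gives the tridiagonal system
  2·σ_0 + 8·σ_1 + 2·σ_2 = 6(Δ_1 - Δ_0) = 18
Clamped end conditions give two more equations: 2h_0·σ_0 + h_0·σ_1 = 6(Δ_0 - S'(-1)) = -24 and h_1·σ_1 + 2h_1·σ_2 = 6(S'(3) - Δ_1) = -6.
Solving: σ_0 = -35/4, σ_1 = 11/2, σ_2 = -17/4.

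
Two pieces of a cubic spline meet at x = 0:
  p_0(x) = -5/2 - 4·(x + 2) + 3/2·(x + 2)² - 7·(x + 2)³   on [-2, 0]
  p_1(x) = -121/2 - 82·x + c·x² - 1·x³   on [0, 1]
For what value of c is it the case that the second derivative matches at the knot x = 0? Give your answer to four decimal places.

p_0''(x) = 3 - 42·(x + 2), so p_0''(0) = -81. On the right, p_1''(0) = 2c, so c = -81/2.

-40.5000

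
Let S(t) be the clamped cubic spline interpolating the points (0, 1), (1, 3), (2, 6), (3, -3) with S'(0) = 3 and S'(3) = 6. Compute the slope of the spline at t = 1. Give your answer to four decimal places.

With σ_i denoting the second derivative at x_i, h_i = 1, 1, 1, and Δ_i = (y_(i+1) − y_i)/h_i = 2, 3, -9:
  1·σ_0 + 4·σ_1 + 1·σ_2 = 6(Δ_1 - Δ_0) = 6
  1·σ_1 + 4·σ_2 + 1·σ_3 = 6(Δ_2 - Δ_1) = -72
Clamped end conditions give two more equations: 2h_0·σ_0 + h_0·σ_1 = 6(Δ_0 - S'(0)) = -6 and h_2·σ_2 + 2h_2·σ_3 = 6(S'(3) - Δ_2) = 90.
Solving the tridiagonal system: σ_0 = -48/5, σ_1 = 66/5, σ_2 = -186/5, σ_3 = 318/5.
On [1, 2], S'(t) = b_1 + 2c_1·(t - 1) + 3d_1·(t - 1)² with b_1 = Δ_1 - h_1(2σ_1 + σ_2)/6 = 24/5, c_1 = σ_1/2 = 33/5, d_1 = (σ_2 - σ_1)/(6h_1) = -42/5. So S'(1) = 24/5.

4.8000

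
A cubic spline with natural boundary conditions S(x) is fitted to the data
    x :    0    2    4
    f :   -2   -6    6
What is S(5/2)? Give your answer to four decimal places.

Write M_i for S''(x_i). With h_i = 2, 2 and divided differences Δ_i = -2, 6, the continuity of S' gives the tridiagonal system
  2·M_0 + 8·M_1 + 2·M_2 = 6(Δ_1 - Δ_0) = 48
Natural end conditions: M_0 = M_2 = 0.
Hence M_0 = 0, M_1 = 6, M_2 = 0.
On [2, 4], S(x) = -6 + 2·(x - 2) + 3·(x - 2)² - 1/2·(x - 2)³.
With (x - 2) = 1/2: S(5/2) = -69/16.

-4.3125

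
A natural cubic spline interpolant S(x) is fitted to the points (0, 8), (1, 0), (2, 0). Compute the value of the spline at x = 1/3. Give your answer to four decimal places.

With M_i denoting the second derivative at x_i, h_i = 1, 1, and Δ_i = (y_(i+1) − y_i)/h_i = -8, 0:
  1·M_0 + 4·M_1 + 1·M_2 = 6(Δ_1 - Δ_0) = 48
Natural end conditions: M_0 = M_2 = 0.
Solving the tridiagonal system: M_0 = 0, M_1 = 12, M_2 = 0.
On [0, 1], S(x) = 8 - 10·x + 0·x² + 2·x³.
With x = 1/3: S(1/3) = 128/27.

4.7407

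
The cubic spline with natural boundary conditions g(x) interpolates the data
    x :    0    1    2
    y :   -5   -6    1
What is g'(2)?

9

With m_i denoting the second derivative at x_i, h_i = 1, 1, and Δ_i = (y_(i+1) − y_i)/h_i = -1, 7:
  1·m_0 + 4·m_1 + 1·m_2 = 6(Δ_1 - Δ_0) = 48
Natural end conditions: m_0 = m_2 = 0.
Hence m_0 = 0, m_1 = 12, m_2 = 0.
On [1, 2], g'(x) = b_1 + 2c_1·(x - 1) + 3d_1·(x - 1)² with b_1 = Δ_1 - h_1(2m_1 + m_2)/6 = 3, c_1 = m_1/2 = 6, d_1 = (m_2 - m_1)/(6h_1) = -2. So g'(2) = 9.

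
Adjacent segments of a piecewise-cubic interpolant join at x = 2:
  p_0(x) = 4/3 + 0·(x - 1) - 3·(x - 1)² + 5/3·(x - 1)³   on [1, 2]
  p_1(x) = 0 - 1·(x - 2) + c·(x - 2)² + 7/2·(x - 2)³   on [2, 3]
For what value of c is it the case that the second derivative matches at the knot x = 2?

p_0''(x) = -6 + 10·(x - 1), so p_0''(2) = 4. On the right, p_1''(2) = 2c, so c = 2.

2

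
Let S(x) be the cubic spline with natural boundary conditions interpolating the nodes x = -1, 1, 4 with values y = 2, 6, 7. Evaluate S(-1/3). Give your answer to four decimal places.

3.5309

Let σ_i = S''(x_i). Step sizes h_i = 2, 3; slopes of the chords Δ_i = (y_(i+1) - y_i)/h_i = 2, 1/3.
  2·σ_0 + 10·σ_1 + 3·σ_2 = 6(Δ_1 - Δ_0) = -10
Natural end conditions: σ_0 = σ_2 = 0.
Hence σ_0 = 0, σ_1 = -1, σ_2 = 0.
On [-1, 1], S(x) = 2 + 7/3·(x + 1) + 0·(x + 1)² - 1/12·(x + 1)³.
With (x + 1) = 2/3: S(-1/3) = 286/81.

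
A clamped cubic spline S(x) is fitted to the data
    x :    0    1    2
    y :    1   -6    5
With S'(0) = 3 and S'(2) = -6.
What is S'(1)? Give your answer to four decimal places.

3.7500

With σ_i denoting the second derivative at x_i, h_i = 1, 1, and Δ_i = (y_(i+1) − y_i)/h_i = -7, 11:
  1·σ_0 + 4·σ_1 + 1·σ_2 = 6(Δ_1 - Δ_0) = 108
Clamped end conditions give two more equations: 2h_0·σ_0 + h_0·σ_1 = 6(Δ_0 - S'(0)) = -60 and h_1·σ_1 + 2h_1·σ_2 = 6(S'(2) - Δ_1) = -102.
Forward elimination and back-substitution give σ_0 = -123/2, σ_1 = 63, σ_2 = -165/2.
On [1, 2], S'(x) = b_1 + 2c_1·(x - 1) + 3d_1·(x - 1)² with b_1 = Δ_1 - h_1(2σ_1 + σ_2)/6 = 15/4, c_1 = σ_1/2 = 63/2, d_1 = (σ_2 - σ_1)/(6h_1) = -97/4. So S'(1) = 15/4.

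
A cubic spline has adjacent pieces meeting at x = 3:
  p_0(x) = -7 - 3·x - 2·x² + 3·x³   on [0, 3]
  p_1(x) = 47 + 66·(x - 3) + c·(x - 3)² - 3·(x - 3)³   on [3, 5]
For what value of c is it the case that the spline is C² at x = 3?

25

p_0''(x) = -4 + 18·x, so p_0''(3) = 50. On the right, p_1''(3) = 2c, so c = 25.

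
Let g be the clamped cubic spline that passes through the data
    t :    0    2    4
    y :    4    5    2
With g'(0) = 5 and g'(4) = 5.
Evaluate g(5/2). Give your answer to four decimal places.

3.1484

Let σ_i = g''(x_i). Step sizes h_i = 2, 2; slopes of the chords Δ_i = (y_(i+1) - y_i)/h_i = 1/2, -3/2.
  2·σ_0 + 8·σ_1 + 2·σ_2 = 6(Δ_1 - Δ_0) = -12
Clamped end conditions give two more equations: 2h_0·σ_0 + h_0·σ_1 = 6(Δ_0 - g'(0)) = -27 and h_1·σ_1 + 2h_1·σ_2 = 6(g'(4) - Δ_1) = 39.
Solving: σ_0 = -21/4, σ_1 = -3, σ_2 = 45/4.
On [2, 4], g(t) = 5 - 13/4·(t - 2) - 3/2·(t - 2)² + 19/16·(t - 2)³.
With (t - 2) = 1/2: g(5/2) = 403/128.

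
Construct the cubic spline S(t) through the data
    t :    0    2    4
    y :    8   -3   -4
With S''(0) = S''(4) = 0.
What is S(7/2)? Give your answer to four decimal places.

-4.3359

With m_i denoting the second derivative at x_i, h_i = 2, 2, and Δ_i = (y_(i+1) − y_i)/h_i = -11/2, -1/2:
  2·m_0 + 8·m_1 + 2·m_2 = 6(Δ_1 - Δ_0) = 30
Natural end conditions: m_0 = m_2 = 0.
Solving the tridiagonal system: m_0 = 0, m_1 = 15/4, m_2 = 0.
On [2, 4], S(t) = -3 - 3·(t - 2) + 15/8·(t - 2)² - 5/16·(t - 2)³.
With (t - 2) = 3/2: S(7/2) = -555/128.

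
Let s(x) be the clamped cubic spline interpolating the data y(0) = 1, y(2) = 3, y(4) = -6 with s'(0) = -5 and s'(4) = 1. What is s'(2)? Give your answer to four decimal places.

-1.6250

Write M_i for s''(x_i). With h_i = 2, 2 and divided differences Δ_i = 1, -9/2, the continuity of s' gives the tridiagonal system
  2·M_0 + 8·M_1 + 2·M_2 = 6(Δ_1 - Δ_0) = -33
Clamped end conditions give two more equations: 2h_0·M_0 + h_0·M_1 = 6(Δ_0 - s'(0)) = 36 and h_1·M_1 + 2h_1·M_2 = 6(s'(4) - Δ_1) = 33.
Forward elimination and back-substitution give M_0 = 117/8, M_1 = -45/4, M_2 = 111/8.
On [2, 4], s'(x) = b_1 + 2c_1·(x - 2) + 3d_1·(x - 2)² with b_1 = Δ_1 - h_1(2M_1 + M_2)/6 = -13/8, c_1 = M_1/2 = -45/8, d_1 = (M_2 - M_1)/(6h_1) = 67/32. So s'(2) = -13/8.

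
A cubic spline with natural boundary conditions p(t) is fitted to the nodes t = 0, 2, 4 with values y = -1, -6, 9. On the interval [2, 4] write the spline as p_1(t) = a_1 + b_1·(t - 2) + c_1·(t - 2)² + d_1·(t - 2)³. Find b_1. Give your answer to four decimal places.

Write M_i for p''(x_i). With h_i = 2, 2 and divided differences Δ_i = -5/2, 15/2, the continuity of p' gives the tridiagonal system
  2·M_0 + 8·M_1 + 2·M_2 = 6(Δ_1 - Δ_0) = 60
Natural end conditions: M_0 = M_2 = 0.
Solving the tridiagonal system: M_0 = 0, M_1 = 15/2, M_2 = 0.
On [2, 4], with p_1(t) = a_1 + b_1·(t - 2) + c_1·(t - 2)² + d_1·(t - 2)³: c_1 = M_1/2 = 15/4, d_1 = (M_2 - M_1)/(6h_1) = -5/8, b_1 = Δ_1 - h_1(2M_1 + M_2)/6 = 5/2.

2.5000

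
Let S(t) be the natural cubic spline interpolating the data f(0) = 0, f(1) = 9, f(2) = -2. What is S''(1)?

With σ_i denoting the second derivative at x_i, h_i = 1, 1, and Δ_i = (y_(i+1) − y_i)/h_i = 9, -11:
  1·σ_0 + 4·σ_1 + 1·σ_2 = 6(Δ_1 - Δ_0) = -120
Natural end conditions: σ_0 = σ_2 = 0.
Hence σ_0 = 0, σ_1 = -30, σ_2 = 0.

-30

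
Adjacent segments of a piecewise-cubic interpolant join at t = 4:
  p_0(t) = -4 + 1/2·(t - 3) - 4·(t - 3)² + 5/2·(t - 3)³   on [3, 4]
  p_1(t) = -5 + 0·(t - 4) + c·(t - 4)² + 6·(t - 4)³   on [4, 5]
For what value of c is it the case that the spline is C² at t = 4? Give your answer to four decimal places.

3.5000

p_0''(t) = -8 + 15·(t - 3), so p_0''(4) = 7. On the right, p_1''(4) = 2c, so c = 7/2.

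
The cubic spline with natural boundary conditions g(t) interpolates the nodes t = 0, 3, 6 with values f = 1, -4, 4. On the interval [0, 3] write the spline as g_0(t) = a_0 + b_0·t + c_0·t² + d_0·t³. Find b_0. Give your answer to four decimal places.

Put M_i = g'' at the i-th knot. Here h = (3, 3) and Δ = (-5/3, 8/3), so the interior equations h_(i-1)·M_(i-1) + 2(h_(i-1)+h_i)·M_i + h_i·M_(i+1) = 6(Δ_i − Δ_(i-1)) read
  3·M_0 + 12·M_1 + 3·M_2 = 6(Δ_1 - Δ_0) = 26
Natural end conditions: M_0 = M_2 = 0.
Solving: M_0 = 0, M_1 = 13/6, M_2 = 0.
On [0, 3], with g_0(t) = a_0 + b_0·t + c_0·t² + d_0·t³: c_0 = M_0/2 = 0, d_0 = (M_1 - M_0)/(6h_0) = 13/108, b_0 = Δ_0 - h_0(2M_0 + M_1)/6 = -11/4.

-2.7500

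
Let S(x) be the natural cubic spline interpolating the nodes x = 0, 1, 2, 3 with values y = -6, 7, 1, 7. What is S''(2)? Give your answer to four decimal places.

26.8000

Put M_i = S'' at the i-th knot. Here h = (1, 1, 1) and Δ = (13, -6, 6), so the interior equations h_(i-1)·M_(i-1) + 2(h_(i-1)+h_i)·M_i + h_i·M_(i+1) = 6(Δ_i − Δ_(i-1)) read
  1·M_0 + 4·M_1 + 1·M_2 = 6(Δ_1 - Δ_0) = -114
  1·M_1 + 4·M_2 + 1·M_3 = 6(Δ_2 - Δ_1) = 72
Natural end conditions: M_0 = M_3 = 0.
Solving the tridiagonal system: M_0 = 0, M_1 = -176/5, M_2 = 134/5, M_3 = 0.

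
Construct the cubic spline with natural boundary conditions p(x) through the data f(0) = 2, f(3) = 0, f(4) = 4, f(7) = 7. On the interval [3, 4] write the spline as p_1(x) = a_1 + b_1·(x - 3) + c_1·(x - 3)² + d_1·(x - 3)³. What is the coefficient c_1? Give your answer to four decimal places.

1.9206

Put m_i = p'' at the i-th knot. Here h = (3, 1, 3) and Δ = (-2/3, 4, 1), so the interior equations h_(i-1)·m_(i-1) + 2(h_(i-1)+h_i)·m_i + h_i·m_(i+1) = 6(Δ_i − Δ_(i-1)) read
  3·m_0 + 8·m_1 + 1·m_2 = 6(Δ_1 - Δ_0) = 28
  1·m_1 + 8·m_2 + 3·m_3 = 6(Δ_2 - Δ_1) = -18
Natural end conditions: m_0 = m_3 = 0.
Solving the tridiagonal system: m_0 = 0, m_1 = 242/63, m_2 = -172/63, m_3 = 0.
On [3, 4], with p_1(x) = a_1 + b_1·(x - 3) + c_1·(x - 3)² + d_1·(x - 3)³: c_1 = m_1/2 = 121/63, d_1 = (m_2 - m_1)/(6h_1) = -23/21, b_1 = Δ_1 - h_1(2m_1 + m_2)/6 = 200/63.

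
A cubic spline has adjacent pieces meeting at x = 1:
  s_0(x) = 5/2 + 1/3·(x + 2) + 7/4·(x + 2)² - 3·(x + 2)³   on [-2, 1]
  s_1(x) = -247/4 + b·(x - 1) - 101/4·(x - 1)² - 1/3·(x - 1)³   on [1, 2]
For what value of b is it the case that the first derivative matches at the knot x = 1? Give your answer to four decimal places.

s_0'(x) = 1/3 + 7/2·(x + 2) - 9·(x + 2)², so s_0'(1) = -421/6. On the right, s_1'(1) = b, so b = -421/6.

-70.1667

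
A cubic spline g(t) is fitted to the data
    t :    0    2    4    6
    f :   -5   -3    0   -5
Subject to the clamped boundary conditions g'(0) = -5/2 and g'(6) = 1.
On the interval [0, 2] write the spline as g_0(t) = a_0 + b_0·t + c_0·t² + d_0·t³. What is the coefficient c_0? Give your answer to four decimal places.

With σ_i denoting the second derivative at x_i, h_i = 2, 2, 2, and Δ_i = (y_(i+1) − y_i)/h_i = 1, 3/2, -5/2:
  2·σ_0 + 8·σ_1 + 2·σ_2 = 6(Δ_1 - Δ_0) = 3
  2·σ_1 + 8·σ_2 + 2·σ_3 = 6(Δ_2 - Δ_1) = -24
Clamped end conditions give two more equations: 2h_0·σ_0 + h_0·σ_1 = 6(Δ_0 - g'(0)) = 21 and h_2·σ_2 + 2h_2·σ_3 = 6(g'(6) - Δ_2) = 21.
Hence σ_0 = 76/15, σ_1 = 11/30, σ_2 = -151/30, σ_3 = 233/30.
On [0, 2], with g_0(t) = a_0 + b_0·t + c_0·t² + d_0·t³: c_0 = σ_0/2 = 38/15, d_0 = (σ_1 - σ_0)/(6h_0) = -47/120, b_0 = Δ_0 - h_0(2σ_0 + σ_1)/6 = -5/2.

2.5333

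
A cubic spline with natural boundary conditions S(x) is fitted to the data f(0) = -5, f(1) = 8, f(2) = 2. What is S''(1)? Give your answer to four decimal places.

Put M_i = S'' at the i-th knot. Here h = (1, 1) and Δ = (13, -6), so the interior equations h_(i-1)·M_(i-1) + 2(h_(i-1)+h_i)·M_i + h_i·M_(i+1) = 6(Δ_i − Δ_(i-1)) read
  1·M_0 + 4·M_1 + 1·M_2 = 6(Δ_1 - Δ_0) = -114
Natural end conditions: M_0 = M_2 = 0.
Solving the tridiagonal system: M_0 = 0, M_1 = -57/2, M_2 = 0.

-28.5000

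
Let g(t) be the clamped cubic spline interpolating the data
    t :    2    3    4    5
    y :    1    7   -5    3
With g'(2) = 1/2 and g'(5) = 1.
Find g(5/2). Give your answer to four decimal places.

Write M_i for g''(x_i). With h_i = 1, 1, 1 and divided differences Δ_i = 6, -12, 8, the continuity of g' gives the tridiagonal system
  1·M_0 + 4·M_1 + 1·M_2 = 6(Δ_1 - Δ_0) = -108
  1·M_1 + 4·M_2 + 1·M_3 = 6(Δ_2 - Δ_1) = 120
Clamped end conditions give two more equations: 2h_0·M_0 + h_0·M_1 = 6(Δ_0 - g'(2)) = 33 and h_2·M_2 + 2h_2·M_3 = 6(g'(5) - Δ_2) = -42.
Hence M_0 = 632/15, M_1 = -769/15, M_2 = 824/15, M_3 = -727/15.
On [2, 3], g(t) = 1 + 1/2·(t - 2) + 316/15·(t - 2)² - 467/30·(t - 2)³.
With (t - 2) = 1/2: g(5/2) = 1097/240.

4.5708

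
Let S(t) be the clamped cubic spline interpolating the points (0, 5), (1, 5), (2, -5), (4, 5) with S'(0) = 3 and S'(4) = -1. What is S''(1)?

Let M_i = S''(x_i). Step sizes h_i = 1, 1, 2; slopes of the chords Δ_i = (y_(i+1) - y_i)/h_i = 0, -10, 5.
  1·M_0 + 4·M_1 + 1·M_2 = 6(Δ_1 - Δ_0) = -60
  1·M_1 + 6·M_2 + 2·M_3 = 6(Δ_2 - Δ_1) = 90
Clamped end conditions give two more equations: 2h_0·M_0 + h_0·M_1 = 6(Δ_0 - S'(0)) = -18 and h_2·M_2 + 2h_2·M_3 = 6(S'(4) - Δ_2) = -36.
Solving the tridiagonal system: M_0 = 2, M_1 = -22, M_2 = 26, M_3 = -22.

-22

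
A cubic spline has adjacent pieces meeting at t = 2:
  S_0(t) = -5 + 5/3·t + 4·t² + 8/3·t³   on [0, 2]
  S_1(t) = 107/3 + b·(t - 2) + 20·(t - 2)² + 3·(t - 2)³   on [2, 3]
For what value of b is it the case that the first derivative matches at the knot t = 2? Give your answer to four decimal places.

49.6667

S_0'(t) = 5/3 + 8·t + 8·t², so S_0'(2) = 149/3. On the right, S_1'(2) = b, so b = 149/3.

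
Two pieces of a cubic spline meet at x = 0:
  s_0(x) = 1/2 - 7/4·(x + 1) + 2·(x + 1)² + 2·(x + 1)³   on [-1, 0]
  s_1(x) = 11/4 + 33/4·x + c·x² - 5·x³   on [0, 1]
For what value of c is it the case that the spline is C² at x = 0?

8

s_0''(x) = 4 + 12·(x + 1), so s_0''(0) = 16. On the right, s_1''(0) = 2c, so c = 8.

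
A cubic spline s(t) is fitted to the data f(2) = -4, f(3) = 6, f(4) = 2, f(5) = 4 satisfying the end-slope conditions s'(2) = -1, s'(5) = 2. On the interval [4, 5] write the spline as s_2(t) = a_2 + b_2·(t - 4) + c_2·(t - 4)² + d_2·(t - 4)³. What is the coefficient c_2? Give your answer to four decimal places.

Put m_i = s'' at the i-th knot. Here h = (1, 1, 1) and Δ = (10, -4, 2), so the interior equations h_(i-1)·m_(i-1) + 2(h_(i-1)+h_i)·m_i + h_i·m_(i+1) = 6(Δ_i − Δ_(i-1)) read
  1·m_0 + 4·m_1 + 1·m_2 = 6(Δ_1 - Δ_0) = -84
  1·m_1 + 4·m_2 + 1·m_3 = 6(Δ_2 - Δ_1) = 36
Clamped end conditions give two more equations: 2h_0·m_0 + h_0·m_1 = 6(Δ_0 - s'(2)) = 66 and h_2·m_2 + 2h_2·m_3 = 6(s'(5) - Δ_2) = 0.
Solving: m_0 = 264/5, m_1 = -198/5, m_2 = 108/5, m_3 = -54/5.
On [4, 5], with s_2(t) = a_2 + b_2·(t - 4) + c_2·(t - 4)² + d_2·(t - 4)³: c_2 = m_2/2 = 54/5, d_2 = (m_3 - m_2)/(6h_2) = -27/5, b_2 = Δ_2 - h_2(2m_2 + m_3)/6 = -17/5.

10.8000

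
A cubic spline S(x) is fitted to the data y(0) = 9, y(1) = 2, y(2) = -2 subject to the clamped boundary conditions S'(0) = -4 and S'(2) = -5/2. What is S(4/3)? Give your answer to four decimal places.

0.1667

Put M_i = S'' at the i-th knot. Here h = (1, 1) and Δ = (-7, -4), so the interior equations h_(i-1)·M_(i-1) + 2(h_(i-1)+h_i)·M_i + h_i·M_(i+1) = 6(Δ_i − Δ_(i-1)) read
  1·M_0 + 4·M_1 + 1·M_2 = 6(Δ_1 - Δ_0) = 18
Clamped end conditions give two more equations: 2h_0·M_0 + h_0·M_1 = 6(Δ_0 - S'(0)) = -18 and h_1·M_1 + 2h_1·M_2 = 6(S'(2) - Δ_1) = 9.
Hence M_0 = -51/4, M_1 = 15/2, M_2 = 3/4.
On [1, 2], S(x) = 2 - 53/8·(x - 1) + 15/4·(x - 1)² - 9/8·(x - 1)³.
With (x - 1) = 1/3: S(4/3) = 1/6.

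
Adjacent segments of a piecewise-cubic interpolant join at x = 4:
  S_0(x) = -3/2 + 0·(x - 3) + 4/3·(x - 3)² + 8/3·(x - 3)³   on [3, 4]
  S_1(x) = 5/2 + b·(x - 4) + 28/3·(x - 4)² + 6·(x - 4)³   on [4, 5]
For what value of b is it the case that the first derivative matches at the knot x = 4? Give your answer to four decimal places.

S_0'(x) = 0 + 8/3·(x - 3) + 8·(x - 3)², so S_0'(4) = 32/3. On the right, S_1'(4) = b, so b = 32/3.

10.6667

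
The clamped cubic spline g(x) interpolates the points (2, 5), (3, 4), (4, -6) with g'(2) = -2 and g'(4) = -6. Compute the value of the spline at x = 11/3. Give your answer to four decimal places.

With M_i denoting the second derivative at x_i, h_i = 1, 1, and Δ_i = (y_(i+1) − y_i)/h_i = -1, -10:
  1·M_0 + 4·M_1 + 1·M_2 = 6(Δ_1 - Δ_0) = -54
Clamped end conditions give two more equations: 2h_0·M_0 + h_0·M_1 = 6(Δ_0 - g'(2)) = 6 and h_1·M_1 + 2h_1·M_2 = 6(g'(4) - Δ_1) = 24.
Solving: M_0 = 29/2, M_1 = -23, M_2 = 47/2.
On [3, 4], g(x) = 4 - 25/4·(x - 3) - 23/2·(x - 3)² + 31/4·(x - 3)³.
With (x - 3) = 2/3: g(11/3) = -161/54.

-2.9815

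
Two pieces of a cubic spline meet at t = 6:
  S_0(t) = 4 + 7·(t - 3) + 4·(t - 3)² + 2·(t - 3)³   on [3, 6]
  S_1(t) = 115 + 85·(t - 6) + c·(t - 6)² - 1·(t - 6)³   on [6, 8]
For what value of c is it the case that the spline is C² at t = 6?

S_0''(t) = 8 + 12·(t - 3), so S_0''(6) = 44. On the right, S_1''(6) = 2c, so c = 22.

22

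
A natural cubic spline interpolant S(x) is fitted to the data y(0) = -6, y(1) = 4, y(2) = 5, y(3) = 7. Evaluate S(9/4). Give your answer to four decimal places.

With σ_i denoting the second derivative at x_i, h_i = 1, 1, 1, and Δ_i = (y_(i+1) − y_i)/h_i = 10, 1, 2:
  1·σ_0 + 4·σ_1 + 1·σ_2 = 6(Δ_1 - Δ_0) = -54
  1·σ_1 + 4·σ_2 + 1·σ_3 = 6(Δ_2 - Δ_1) = 6
Natural end conditions: σ_0 = σ_3 = 0.
Solving: σ_0 = 0, σ_1 = -74/5, σ_2 = 26/5, σ_3 = 0.
On [2, 3], S(x) = 5 + 4/15·(x - 2) + 13/5·(x - 2)² - 13/15·(x - 2)³.
With (x - 2) = 1/4: S(9/4) = 1669/320.

5.2156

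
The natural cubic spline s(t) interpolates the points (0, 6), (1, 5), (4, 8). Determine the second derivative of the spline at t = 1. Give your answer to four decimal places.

1.5000

Let σ_i = s''(x_i). Step sizes h_i = 1, 3; slopes of the chords Δ_i = (y_(i+1) - y_i)/h_i = -1, 1.
  1·σ_0 + 8·σ_1 + 3·σ_2 = 6(Δ_1 - Δ_0) = 12
Natural end conditions: σ_0 = σ_2 = 0.
Solving the tridiagonal system: σ_0 = 0, σ_1 = 3/2, σ_2 = 0.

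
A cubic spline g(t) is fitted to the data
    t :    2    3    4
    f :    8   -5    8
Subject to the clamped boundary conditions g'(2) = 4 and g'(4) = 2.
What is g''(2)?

Write M_i for g''(x_i). With h_i = 1, 1 and divided differences Δ_i = -13, 13, the continuity of g' gives the tridiagonal system
  1·M_0 + 4·M_1 + 1·M_2 = 6(Δ_1 - Δ_0) = 156
Clamped end conditions give two more equations: 2h_0·M_0 + h_0·M_1 = 6(Δ_0 - g'(2)) = -102 and h_1·M_1 + 2h_1·M_2 = 6(g'(4) - Δ_1) = -66.
Solving: M_0 = -91, M_1 = 80, M_2 = -73.

-91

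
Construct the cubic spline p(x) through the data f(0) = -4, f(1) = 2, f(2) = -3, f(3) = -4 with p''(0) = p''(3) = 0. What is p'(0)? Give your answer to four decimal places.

With σ_i denoting the second derivative at x_i, h_i = 1, 1, 1, and Δ_i = (y_(i+1) − y_i)/h_i = 6, -5, -1:
  1·σ_0 + 4·σ_1 + 1·σ_2 = 6(Δ_1 - Δ_0) = -66
  1·σ_1 + 4·σ_2 + 1·σ_3 = 6(Δ_2 - Δ_1) = 24
Natural end conditions: σ_0 = σ_3 = 0.
Hence σ_0 = 0, σ_1 = -96/5, σ_2 = 54/5, σ_3 = 0.
On [0, 1], p'(x) = b_0 + 2c_0·x + 3d_0·x² with b_0 = Δ_0 - h_0(2σ_0 + σ_1)/6 = 46/5, c_0 = σ_0/2 = 0, d_0 = (σ_1 - σ_0)/(6h_0) = -16/5. So p'(0) = 46/5.

9.2000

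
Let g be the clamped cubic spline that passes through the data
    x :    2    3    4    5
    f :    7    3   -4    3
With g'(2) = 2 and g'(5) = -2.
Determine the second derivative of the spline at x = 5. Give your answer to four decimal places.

Put σ_i = g'' at the i-th knot. Here h = (1, 1, 1) and Δ = (-4, -7, 7), so the interior equations h_(i-1)·σ_(i-1) + 2(h_(i-1)+h_i)·σ_i + h_i·σ_(i+1) = 6(Δ_i − Δ_(i-1)) read
  1·σ_0 + 4·σ_1 + 1·σ_2 = 6(Δ_1 - Δ_0) = -18
  1·σ_1 + 4·σ_2 + 1·σ_3 = 6(Δ_2 - Δ_1) = 84
Clamped end conditions give two more equations: 2h_0·σ_0 + h_0·σ_1 = 6(Δ_0 - g'(2)) = -36 and h_2·σ_2 + 2h_2·σ_3 = 6(g'(5) - Δ_2) = -54.
Solving the tridiagonal system: σ_0 = -196/15, σ_1 = -148/15, σ_2 = 518/15, σ_3 = -664/15.

-44.2667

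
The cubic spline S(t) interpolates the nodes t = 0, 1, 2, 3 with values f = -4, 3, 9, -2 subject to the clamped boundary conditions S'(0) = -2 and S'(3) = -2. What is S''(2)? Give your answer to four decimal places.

With m_i denoting the second derivative at x_i, h_i = 1, 1, 1, and Δ_i = (y_(i+1) − y_i)/h_i = 7, 6, -11:
  1·m_0 + 4·m_1 + 1·m_2 = 6(Δ_1 - Δ_0) = -6
  1·m_1 + 4·m_2 + 1·m_3 = 6(Δ_2 - Δ_1) = -102
Clamped end conditions give two more equations: 2h_0·m_0 + h_0·m_1 = 6(Δ_0 - S'(0)) = 54 and h_2·m_2 + 2h_2·m_3 = 6(S'(3) - Δ_2) = 54.
Solving: m_0 = 132/5, m_1 = 6/5, m_2 = -186/5, m_3 = 228/5.

-37.2000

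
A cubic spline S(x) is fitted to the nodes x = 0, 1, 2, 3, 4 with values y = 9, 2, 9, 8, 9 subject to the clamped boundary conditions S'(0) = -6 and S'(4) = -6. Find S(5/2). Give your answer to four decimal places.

With m_i denoting the second derivative at x_i, h_i = 1, 1, 1, 1, and Δ_i = (y_(i+1) − y_i)/h_i = -7, 7, -1, 1:
  1·m_0 + 4·m_1 + 1·m_2 = 6(Δ_1 - Δ_0) = 84
  1·m_1 + 4·m_2 + 1·m_3 = 6(Δ_2 - Δ_1) = -48
  1·m_2 + 4·m_3 + 1·m_4 = 6(Δ_3 - Δ_2) = 12
Clamped end conditions give two more equations: 2h_0·m_0 + h_0·m_1 = 6(Δ_0 - S'(0)) = -6 and h_3·m_3 + 2h_3·m_4 = 6(S'(4) - Δ_3) = -42.
Hence m_0 = -132/7, m_1 = 222/7, m_2 = -24, m_3 = 114/7, m_4 = -204/7.
On [2, 3], S(x) = 9 + 30/7·(x - 2) - 12·(x - 2)² + 47/7·(x - 2)³.
With (x - 2) = 1/2: S(5/2) = 503/56.

8.9821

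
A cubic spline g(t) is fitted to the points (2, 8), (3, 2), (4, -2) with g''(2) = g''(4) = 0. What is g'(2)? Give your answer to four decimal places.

Write M_i for g''(x_i). With h_i = 1, 1 and divided differences Δ_i = -6, -4, the continuity of g' gives the tridiagonal system
  1·M_0 + 4·M_1 + 1·M_2 = 6(Δ_1 - Δ_0) = 12
Natural end conditions: M_0 = M_2 = 0.
Hence M_0 = 0, M_1 = 3, M_2 = 0.
On [2, 3], g'(t) = b_0 + 2c_0·(t - 2) + 3d_0·(t - 2)² with b_0 = Δ_0 - h_0(2M_0 + M_1)/6 = -13/2, c_0 = M_0/2 = 0, d_0 = (M_1 - M_0)/(6h_0) = 1/2. So g'(2) = -13/2.

-6.5000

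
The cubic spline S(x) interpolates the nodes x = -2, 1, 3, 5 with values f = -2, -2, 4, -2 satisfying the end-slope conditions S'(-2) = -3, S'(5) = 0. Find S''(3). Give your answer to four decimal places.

-7.2162

Put M_i = S'' at the i-th knot. Here h = (3, 2, 2) and Δ = (0, 3, -3), so the interior equations h_(i-1)·M_(i-1) + 2(h_(i-1)+h_i)·M_i + h_i·M_(i+1) = 6(Δ_i − Δ_(i-1)) read
  3·M_0 + 10·M_1 + 2·M_2 = 6(Δ_1 - Δ_0) = 18
  2·M_1 + 8·M_2 + 2·M_3 = 6(Δ_2 - Δ_1) = -36
Clamped end conditions give two more equations: 2h_0·M_0 + h_0·M_1 = 6(Δ_0 - S'(-2)) = 18 and h_2·M_2 + 2h_2·M_3 = 6(S'(5) - Δ_2) = 18.
Forward elimination and back-substitution give M_0 = 60/37, M_1 = 102/37, M_2 = -267/37, M_3 = 300/37.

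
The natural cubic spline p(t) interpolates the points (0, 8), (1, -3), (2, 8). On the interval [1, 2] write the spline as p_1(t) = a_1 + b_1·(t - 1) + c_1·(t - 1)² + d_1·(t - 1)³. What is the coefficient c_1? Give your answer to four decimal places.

Write M_i for p''(x_i). With h_i = 1, 1 and divided differences Δ_i = -11, 11, the continuity of p' gives the tridiagonal system
  1·M_0 + 4·M_1 + 1·M_2 = 6(Δ_1 - Δ_0) = 132
Natural end conditions: M_0 = M_2 = 0.
Forward elimination and back-substitution give M_0 = 0, M_1 = 33, M_2 = 0.
On [1, 2], with p_1(t) = a_1 + b_1·(t - 1) + c_1·(t - 1)² + d_1·(t - 1)³: c_1 = M_1/2 = 33/2, d_1 = (M_2 - M_1)/(6h_1) = -11/2, b_1 = Δ_1 - h_1(2M_1 + M_2)/6 = 0.

16.5000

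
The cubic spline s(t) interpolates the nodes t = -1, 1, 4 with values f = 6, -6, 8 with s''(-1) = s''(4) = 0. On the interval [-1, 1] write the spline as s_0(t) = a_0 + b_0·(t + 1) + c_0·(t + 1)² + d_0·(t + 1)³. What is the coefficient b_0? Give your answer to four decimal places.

Let M_i = s''(x_i). Step sizes h_i = 2, 3; slopes of the chords Δ_i = (y_(i+1) - y_i)/h_i = -6, 14/3.
  2·M_0 + 10·M_1 + 3·M_2 = 6(Δ_1 - Δ_0) = 64
Natural end conditions: M_0 = M_2 = 0.
Forward elimination and back-substitution give M_0 = 0, M_1 = 32/5, M_2 = 0.
On [-1, 1], with s_0(t) = a_0 + b_0·(t + 1) + c_0·(t + 1)² + d_0·(t + 1)³: c_0 = M_0/2 = 0, d_0 = (M_1 - M_0)/(6h_0) = 8/15, b_0 = Δ_0 - h_0(2M_0 + M_1)/6 = -122/15.

-8.1333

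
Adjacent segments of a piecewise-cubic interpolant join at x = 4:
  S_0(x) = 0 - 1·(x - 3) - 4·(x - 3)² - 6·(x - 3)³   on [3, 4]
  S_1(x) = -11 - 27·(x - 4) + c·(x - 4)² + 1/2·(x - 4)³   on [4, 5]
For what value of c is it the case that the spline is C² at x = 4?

-22

S_0''(x) = -8 - 36·(x - 3), so S_0''(4) = -44. On the right, S_1''(4) = 2c, so c = -22.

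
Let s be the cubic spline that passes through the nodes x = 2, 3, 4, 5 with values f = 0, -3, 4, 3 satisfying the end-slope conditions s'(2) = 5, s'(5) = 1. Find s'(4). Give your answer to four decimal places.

4.0667

Let σ_i = s''(x_i). Step sizes h_i = 1, 1, 1; slopes of the chords Δ_i = (y_(i+1) - y_i)/h_i = -3, 7, -1.
  1·σ_0 + 4·σ_1 + 1·σ_2 = 6(Δ_1 - Δ_0) = 60
  1·σ_1 + 4·σ_2 + 1·σ_3 = 6(Δ_2 - Δ_1) = -48
Clamped end conditions give two more equations: 2h_0·σ_0 + h_0·σ_1 = 6(Δ_0 - s'(2)) = -48 and h_2·σ_2 + 2h_2·σ_3 = 6(s'(5) - Δ_2) = 12.
Solving: σ_0 = -592/15, σ_1 = 464/15, σ_2 = -364/15, σ_3 = 272/15.
On [4, 5], s'(x) = b_2 + 2c_2·(x - 4) + 3d_2·(x - 4)² with b_2 = Δ_2 - h_2(2σ_2 + σ_3)/6 = 61/15, c_2 = σ_2/2 = -182/15, d_2 = (σ_3 - σ_2)/(6h_2) = 106/15. So s'(4) = 61/15.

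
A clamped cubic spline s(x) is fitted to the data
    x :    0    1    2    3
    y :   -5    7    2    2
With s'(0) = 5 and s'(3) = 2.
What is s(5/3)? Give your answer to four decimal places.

Let m_i = s''(x_i). Step sizes h_i = 1, 1, 1; slopes of the chords Δ_i = (y_(i+1) - y_i)/h_i = 12, -5, 0.
  1·m_0 + 4·m_1 + 1·m_2 = 6(Δ_1 - Δ_0) = -102
  1·m_1 + 4·m_2 + 1·m_3 = 6(Δ_2 - Δ_1) = 30
Clamped end conditions give two more equations: 2h_0·m_0 + h_0·m_1 = 6(Δ_0 - s'(0)) = 42 and h_2·m_2 + 2h_2·m_3 = 6(s'(3) - Δ_2) = 12.
Forward elimination and back-substitution give m_0 = 206/5, m_1 = -202/5, m_2 = 92/5, m_3 = -16/5.
On [1, 2], s(x) = 7 + 27/5·(x - 1) - 101/5·(x - 1)² + 49/5·(x - 1)³.
With (x - 1) = 2/3: s(5/3) = 611/135.

4.5259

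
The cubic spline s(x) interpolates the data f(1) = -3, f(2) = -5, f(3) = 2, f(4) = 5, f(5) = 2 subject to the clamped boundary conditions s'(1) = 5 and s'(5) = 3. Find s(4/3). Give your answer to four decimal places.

-2.8135

With M_i denoting the second derivative at x_i, h_i = 1, 1, 1, 1, and Δ_i = (y_(i+1) − y_i)/h_i = -2, 7, 3, -3:
  1·M_0 + 4·M_1 + 1·M_2 = 6(Δ_1 - Δ_0) = 54
  1·M_1 + 4·M_2 + 1·M_3 = 6(Δ_2 - Δ_1) = -24
  1·M_2 + 4·M_3 + 1·M_4 = 6(Δ_3 - Δ_2) = -36
Clamped end conditions give two more equations: 2h_0·M_0 + h_0·M_1 = 6(Δ_0 - s'(1)) = -42 and h_3·M_3 + 2h_3·M_4 = 6(s'(5) - Δ_3) = 36.
Hence M_0 = -923/28, M_1 = 335/14, M_2 = -35/4, M_3 = -181/14, M_4 = 685/28.
On [1, 2], s(x) = -3 + 5·(x - 1) - 923/56·(x - 1)² + 531/56·(x - 1)³.
With (x - 1) = 1/3: s(4/3) = -709/252.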